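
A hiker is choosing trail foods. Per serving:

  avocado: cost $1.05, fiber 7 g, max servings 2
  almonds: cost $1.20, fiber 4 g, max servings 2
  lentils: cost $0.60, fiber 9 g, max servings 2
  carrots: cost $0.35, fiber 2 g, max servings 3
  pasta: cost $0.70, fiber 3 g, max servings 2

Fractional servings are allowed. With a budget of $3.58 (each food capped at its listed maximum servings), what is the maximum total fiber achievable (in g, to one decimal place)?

33.6 g

Fiber per dollar: lentils 15, avocado 6.667, carrots 5.714, pasta 4.286, almonds 3.333.
Take 2 servings of lentils: spends $1.20, +18.0 g fiber (running total 18.0 g).
Take 2 servings of avocado: spends $2.10, +14.0 g fiber (running total 32.0 g).
Take 0.8 servings of carrots: spends $0.28, +1.6 g fiber (running total 33.6 g).
Filling greedily by fiber-per-dollar is optimal for one linear limit, giving 33.6 g.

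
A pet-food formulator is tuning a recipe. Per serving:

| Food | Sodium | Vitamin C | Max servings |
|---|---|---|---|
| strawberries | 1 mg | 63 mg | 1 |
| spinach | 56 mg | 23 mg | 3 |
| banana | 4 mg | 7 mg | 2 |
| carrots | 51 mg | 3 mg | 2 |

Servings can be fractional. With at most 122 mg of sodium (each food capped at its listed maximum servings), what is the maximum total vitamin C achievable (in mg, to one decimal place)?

Vitamin C per mg sodium: strawberries 63, banana 1.75, spinach 0.4107, carrots 0.05882.
Take 1 serving of strawberries: uses 1 mg sodium, +63.0 mg vitamin C (running total 63.0 mg).
Take 2 servings of banana: uses 8 mg sodium, +14.0 mg vitamin C (running total 77.0 mg).
Take 2.018 servings of spinach: uses 113 mg sodium, +46.4 mg vitamin C (running total 123.4 mg).
Filling greedily by vitamin C-per-mg sodium is optimal for one linear limit, giving 123.4 mg.

123.4 mg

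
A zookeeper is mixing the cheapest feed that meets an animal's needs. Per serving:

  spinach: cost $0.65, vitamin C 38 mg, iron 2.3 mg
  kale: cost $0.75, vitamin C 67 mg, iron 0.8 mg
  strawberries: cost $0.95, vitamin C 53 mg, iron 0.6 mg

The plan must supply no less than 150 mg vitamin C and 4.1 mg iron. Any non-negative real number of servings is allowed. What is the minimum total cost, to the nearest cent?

$1.96

Minimising a linear cost over {vitamin C ≥ 150, iron ≥ 4.1, servings ≥ 0} — the optimum is at a vertex, using one or two foods.
spinach only: max(150/38, 4.1/2.3) = 3.947 servings → $2.57.
kale only: max(150/67, 4.1/0.8) = 5.125 servings → $3.84.
strawberries only: max(150/53, 4.1/0.6) = 6.833 servings → $6.49.
spinach + kale with both tight: 1.251 servings and 1.53 servings → $1.96.
spinach + strawberries with both tight: 1.285 servings and 1.909 servings → $2.65.
kale + strawberries: the both-tight solution has a negative serving — not a feasible corner.
So the least-cost plan costs $1.96.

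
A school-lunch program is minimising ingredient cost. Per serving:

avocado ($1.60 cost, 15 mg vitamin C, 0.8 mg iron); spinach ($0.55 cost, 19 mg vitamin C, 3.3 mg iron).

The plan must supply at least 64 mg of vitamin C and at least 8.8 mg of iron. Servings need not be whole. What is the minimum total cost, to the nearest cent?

Check every corner: each single food scaled to meet both minima, and each pair solved so both constraints bind.
avocado only: max(64/15, 8.8/0.8) = 11 servings → $17.60.
spinach only: max(64/19, 8.8/3.3) = 3.368 servings → $1.85.
avocado + spinach with both tight: 1.283 servings and 2.356 servings → $3.35.
Cheapest feasible corner: $1.85.

$1.85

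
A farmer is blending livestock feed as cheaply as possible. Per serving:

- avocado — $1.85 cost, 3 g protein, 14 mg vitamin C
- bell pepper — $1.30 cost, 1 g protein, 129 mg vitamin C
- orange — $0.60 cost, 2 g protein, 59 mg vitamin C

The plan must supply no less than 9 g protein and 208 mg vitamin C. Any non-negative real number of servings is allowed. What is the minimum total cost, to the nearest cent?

$2.70

At the optimum either one food covers both requirements or two foods hit both targets exactly; no other combination can be cheaper.
avocado only: max(9/3, 208/14) = 14.86 servings → $27.49.
bell pepper only: max(9/1, 208/129) = 9 servings → $11.70.
orange only: max(9/2, 208/59) = 4.5 servings → $2.70.
avocado + bell pepper with both tight: 2.555 servings and 1.335 servings → $6.46.
avocado + orange with both tight: 0.7718 servings and 3.342 servings → $3.43.
bell pepper + orange: intersection lies outside the first quadrant.
So the least-cost plan costs $2.70.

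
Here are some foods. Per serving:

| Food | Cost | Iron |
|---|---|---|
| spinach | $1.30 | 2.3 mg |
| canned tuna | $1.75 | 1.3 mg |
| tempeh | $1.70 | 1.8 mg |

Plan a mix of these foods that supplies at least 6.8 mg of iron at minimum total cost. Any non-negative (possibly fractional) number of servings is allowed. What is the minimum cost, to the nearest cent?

Cost per mg of iron: spinach $0.5652, tempeh $0.9444, canned tuna $1.3462.
With no serving limits, use only spinach: 6.8 mg / 2.3 mg = 2.957 servings × $1.30 = $3.84.

$3.84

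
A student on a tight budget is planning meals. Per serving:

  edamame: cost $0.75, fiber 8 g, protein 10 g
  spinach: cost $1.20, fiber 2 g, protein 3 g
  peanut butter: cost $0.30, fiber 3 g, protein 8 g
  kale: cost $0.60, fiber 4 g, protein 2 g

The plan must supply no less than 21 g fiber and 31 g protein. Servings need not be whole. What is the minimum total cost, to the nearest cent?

$1.99

edamame only: max(21/8, 31/10) = 3.1 servings → $2.33.
spinach only: max(21/2, 31/3) = 10.5 servings → $12.60.
peanut butter only: max(21/3, 31/8) = 7 servings → $2.10.
kale only: max(21/4, 31/2) = 15.5 servings → $9.30.
edamame + spinach with both tight: 0.25 servings and 9.5 servings → $11.59.
edamame + peanut butter with both tight: 2.206 servings and 1.118 servings → $1.99.
edamame + kale: intersection lies outside the first quadrant.
spinach + peanut butter with both targets exact would need a negative amount; discard.
spinach + kale with both tight: 10.25 servings and 0.125 servings → $12.38.
peanut butter + kale with both tight: 3.154 servings and 2.885 servings → $2.68.
Cheapest feasible corner: $1.99.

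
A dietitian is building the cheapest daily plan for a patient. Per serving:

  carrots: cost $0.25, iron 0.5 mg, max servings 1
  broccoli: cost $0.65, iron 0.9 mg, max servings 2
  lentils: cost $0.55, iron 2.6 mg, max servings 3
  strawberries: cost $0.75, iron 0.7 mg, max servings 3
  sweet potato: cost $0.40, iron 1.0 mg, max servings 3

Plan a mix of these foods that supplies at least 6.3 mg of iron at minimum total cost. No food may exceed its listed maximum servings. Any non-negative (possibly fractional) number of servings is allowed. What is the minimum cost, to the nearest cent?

Cost per mg of iron: lentils $0.2115, sweet potato $0.4000, carrots $0.5000, broccoli $0.7222, strawberries $1.0714.
Take 2.423 servings of lentils: +6.3 mg iron for $1.33 (total $1.33, still need 0.0 mg).
Greedy by cheapest-per-mg is optimal for a single linear constraint, so the minimum cost is $1.33.

$1.33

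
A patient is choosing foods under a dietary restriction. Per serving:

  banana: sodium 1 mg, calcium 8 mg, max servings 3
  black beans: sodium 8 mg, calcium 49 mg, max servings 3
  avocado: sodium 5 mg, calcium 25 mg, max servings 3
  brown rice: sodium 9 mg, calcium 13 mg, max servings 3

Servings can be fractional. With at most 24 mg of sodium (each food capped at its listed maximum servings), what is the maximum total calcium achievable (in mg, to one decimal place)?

152.6 mg

Calcium per mg sodium: banana 8, black beans 6.125, avocado 5, brown rice 1.444.
Take 3 servings of banana: uses 3 mg sodium, +24.0 mg calcium (running total 24.0 mg).
Take 2.625 servings of black beans: uses 21 mg sodium, +128.6 mg calcium (running total 152.6 mg).
Greedy by best ratio exhausts the sodium allowance optimally: 152.6 mg.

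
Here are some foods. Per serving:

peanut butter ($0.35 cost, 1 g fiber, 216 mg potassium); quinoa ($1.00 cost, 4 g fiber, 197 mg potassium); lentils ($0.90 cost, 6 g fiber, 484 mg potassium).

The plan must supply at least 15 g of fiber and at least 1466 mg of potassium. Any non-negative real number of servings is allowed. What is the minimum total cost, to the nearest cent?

With two linear requirements the optimum uses one or two foods; enumerate the corners.
peanut butter only: max(15/1, 1466/216) = 15 servings → $5.25.
quinoa only: max(15/4, 1466/197) = 7.442 servings → $7.44.
lentils only: max(15/6, 1466/484) = 3.029 servings → $2.73.
peanut butter + quinoa with both tight: 4.361 servings and 2.66 servings → $4.19.
peanut butter + lentils with both tight: 1.892 servings and 2.185 servings → $2.63.
quinoa + lentils with both targets exact would need a negative amount; discard.
Cheapest feasible corner: $2.63.

$2.63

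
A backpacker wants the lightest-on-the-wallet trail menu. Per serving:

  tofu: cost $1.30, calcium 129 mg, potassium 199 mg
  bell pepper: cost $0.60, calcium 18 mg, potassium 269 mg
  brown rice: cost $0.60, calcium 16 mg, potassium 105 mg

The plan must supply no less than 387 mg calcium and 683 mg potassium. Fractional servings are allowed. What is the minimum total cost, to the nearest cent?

$4.05

Check every corner: each single food scaled to meet both minima, and each pair solved so both constraints bind.
tofu only: max(387/129, 683/199) = 3.432 servings → $4.46.
bell pepper only: max(387/18, 683/269) = 21.5 servings → $12.90.
brown rice only: max(387/16, 683/105) = 24.19 servings → $14.51.
tofu + bell pepper with both tight: 2.95 servings and 0.3565 servings → $4.05.
tofu + brown rice with both tight: 2.867 servings and 1.071 servings → $4.37.
bell pepper + brown rice: the both-tight solution has a negative serving — not a feasible corner.
The minimum over all feasible corners is $4.05.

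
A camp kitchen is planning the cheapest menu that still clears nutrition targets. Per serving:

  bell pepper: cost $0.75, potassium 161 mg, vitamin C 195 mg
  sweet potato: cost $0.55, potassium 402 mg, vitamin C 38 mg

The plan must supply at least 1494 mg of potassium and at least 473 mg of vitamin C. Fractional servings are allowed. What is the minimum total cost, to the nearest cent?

$3.02

Minimising a linear cost over {potassium ≥ 1494, vitamin C ≥ 473, servings ≥ 0} — the optimum is at a vertex, using one or two foods.
bell pepper only: max(1494/161, 473/195) = 9.28 servings → $6.96.
sweet potato only: max(1494/402, 473/38) = 12.45 servings → $6.85.
bell pepper + sweet potato with both tight: 1.845 servings and 2.977 servings → $3.02.
The minimum over all feasible corners is $3.02.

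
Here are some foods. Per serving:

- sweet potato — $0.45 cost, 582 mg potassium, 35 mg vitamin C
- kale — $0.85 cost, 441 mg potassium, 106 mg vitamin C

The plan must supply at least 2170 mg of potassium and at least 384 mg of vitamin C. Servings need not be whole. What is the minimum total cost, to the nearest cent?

$3.30

sweet potato only: max(2170/582, 384/35) = 10.97 servings → $4.94.
kale only: max(2170/441, 384/106) = 4.921 servings → $4.18.
sweet potato + kale with both tight: 1.312 servings and 3.19 servings → $3.30.
So the least-cost plan costs $3.30.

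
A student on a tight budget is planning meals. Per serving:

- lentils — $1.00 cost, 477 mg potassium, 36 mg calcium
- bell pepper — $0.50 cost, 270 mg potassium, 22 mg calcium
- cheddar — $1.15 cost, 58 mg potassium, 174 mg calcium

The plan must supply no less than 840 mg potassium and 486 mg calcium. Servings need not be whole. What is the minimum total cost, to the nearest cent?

With two linear requirements the optimum uses one or two foods; enumerate the corners.
lentils only: max(840/477, 486/36) = 13.5 servings → $13.50.
bell pepper only: max(840/270, 486/22) = 22.09 servings → $11.05.
cheddar only: max(840/58, 486/174) = 14.48 servings → $16.66.
lentils + bell pepper: intersection lies outside the first quadrant.
lentils + cheddar with both tight: 1.458 servings and 2.491 servings → $4.32.
bell pepper + cheddar with both tight: 2.581 servings and 2.467 servings → $4.13.
So the least-cost plan costs $4.13.

$4.13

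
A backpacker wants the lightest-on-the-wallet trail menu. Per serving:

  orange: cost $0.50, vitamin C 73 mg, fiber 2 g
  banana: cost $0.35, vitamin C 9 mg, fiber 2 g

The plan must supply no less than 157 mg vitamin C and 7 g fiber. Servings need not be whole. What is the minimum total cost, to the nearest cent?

Check every corner: each single food scaled to meet both minima, and each pair solved so both constraints bind.
orange only: max(157/73, 7/2) = 3.5 servings → $1.75.
banana only: max(157/9, 7/2) = 17.44 servings → $6.11.
orange + banana with both tight: 1.961 servings and 1.539 servings → $1.52.
So the least-cost plan costs $1.52.

$1.52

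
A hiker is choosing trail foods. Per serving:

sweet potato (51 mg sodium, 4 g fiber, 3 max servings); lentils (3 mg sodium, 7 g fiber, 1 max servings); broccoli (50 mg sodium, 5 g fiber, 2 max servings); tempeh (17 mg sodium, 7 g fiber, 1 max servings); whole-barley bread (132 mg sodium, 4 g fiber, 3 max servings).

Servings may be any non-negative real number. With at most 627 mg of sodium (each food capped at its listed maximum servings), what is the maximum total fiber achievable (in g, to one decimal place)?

Fiber per mg sodium: lentils 2.333, tempeh 0.4118, broccoli 0.1, sweet potato 0.07843, whole-barley bread 0.0303.
Take 1 serving of lentils: uses 3 mg sodium, +7.0 g fiber (running total 7.0 g).
Take 1 serving of tempeh: uses 17 mg sodium, +7.0 g fiber (running total 14.0 g).
Take 2 servings of broccoli: uses 100 mg sodium, +10.0 g fiber (running total 24.0 g).
Take 3 servings of sweet potato: uses 153 mg sodium, +12.0 g fiber (running total 36.0 g).
Take 2.682 servings of whole-barley bread: uses 354 mg sodium, +10.7 g fiber (running total 46.7 g).
Greedy by best ratio exhausts the sodium allowance optimally: 46.7 g.

46.7 g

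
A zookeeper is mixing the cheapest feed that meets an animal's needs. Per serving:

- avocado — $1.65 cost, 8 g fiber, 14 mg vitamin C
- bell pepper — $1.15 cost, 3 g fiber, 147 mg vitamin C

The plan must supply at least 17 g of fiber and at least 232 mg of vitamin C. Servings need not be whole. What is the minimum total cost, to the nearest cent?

An LP optimum is at a vertex; with two nutrient constraints at most two foods are used. Check each candidate.
avocado only: max(17/8, 232/14) = 16.57 servings → $27.34.
bell pepper only: max(17/3, 232/147) = 5.667 servings → $6.52.
avocado + bell pepper with both tight: 1.59 servings and 1.427 servings → $4.26.
Cheapest feasible corner: $4.26.

$4.26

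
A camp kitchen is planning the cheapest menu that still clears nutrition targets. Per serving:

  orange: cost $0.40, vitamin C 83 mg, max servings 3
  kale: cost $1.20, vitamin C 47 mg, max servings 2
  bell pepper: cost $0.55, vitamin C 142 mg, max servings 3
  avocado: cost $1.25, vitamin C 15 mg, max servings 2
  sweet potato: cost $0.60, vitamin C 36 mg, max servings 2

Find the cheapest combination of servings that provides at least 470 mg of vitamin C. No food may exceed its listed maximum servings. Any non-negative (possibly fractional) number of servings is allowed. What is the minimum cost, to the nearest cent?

$1.86

Cost per mg of vitamin C: bell pepper $0.0039, orange $0.0048, sweet potato $0.0167, kale $0.0255, avocado $0.0833.
Take 3 servings of bell pepper: +426.0 mg vitamin C for $1.65 (total $1.65, still need 44.0 mg).
Take 0.5301 servings of orange: +44.0 mg vitamin C for $0.21 (total $1.86, still need 0.0 mg).
Greedy by cheapest-per-mg is optimal for a single linear constraint, so the minimum cost is $1.86.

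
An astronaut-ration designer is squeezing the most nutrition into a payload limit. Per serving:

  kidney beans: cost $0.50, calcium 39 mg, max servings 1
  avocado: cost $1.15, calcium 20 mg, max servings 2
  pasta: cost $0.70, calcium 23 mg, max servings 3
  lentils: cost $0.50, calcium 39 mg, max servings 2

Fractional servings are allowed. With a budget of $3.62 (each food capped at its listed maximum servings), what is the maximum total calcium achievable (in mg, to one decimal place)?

186.3 mg

Calcium per dollar: kidney beans 78, lentils 78, pasta 32.86, avocado 17.39.
Take 1 serving of kidney beans: spends $0.50, +39.0 mg calcium (running total 39.0 mg).
Take 2 servings of lentils: spends $1.00, +78.0 mg calcium (running total 117.0 mg).
Take 3 servings of pasta: spends $2.10, +69.0 mg calcium (running total 186.0 mg).
Take 0.01739 servings of avocado: spends $0.02, +0.3 mg calcium (running total 186.3 mg).
Greedy by best ratio exhausts the cost allowance optimally: 186.3 mg.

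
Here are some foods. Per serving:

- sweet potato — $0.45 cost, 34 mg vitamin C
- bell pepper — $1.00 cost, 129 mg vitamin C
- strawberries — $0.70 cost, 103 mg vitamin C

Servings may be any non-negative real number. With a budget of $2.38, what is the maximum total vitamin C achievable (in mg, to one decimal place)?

Vitamin C per dollar: strawberries 147.1, bell pepper 129, sweet potato 75.56.
With no serving limits, spend the whole cost allowance on strawberries: $2.38 / $0.70 × 103 mg = 350.2 mg.

350.2 mg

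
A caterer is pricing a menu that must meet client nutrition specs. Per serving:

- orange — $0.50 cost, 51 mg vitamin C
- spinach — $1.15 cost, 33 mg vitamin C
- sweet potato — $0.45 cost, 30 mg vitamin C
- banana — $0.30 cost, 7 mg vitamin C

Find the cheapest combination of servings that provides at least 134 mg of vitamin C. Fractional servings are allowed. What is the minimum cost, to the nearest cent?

$1.31

Cost per mg of vitamin C: orange $0.0098, sweet potato $0.0150, spinach $0.0348, banana $0.0429.
With no serving limits, use only orange: 134 mg / 51 mg = 2.627 servings × $0.50 = $1.31.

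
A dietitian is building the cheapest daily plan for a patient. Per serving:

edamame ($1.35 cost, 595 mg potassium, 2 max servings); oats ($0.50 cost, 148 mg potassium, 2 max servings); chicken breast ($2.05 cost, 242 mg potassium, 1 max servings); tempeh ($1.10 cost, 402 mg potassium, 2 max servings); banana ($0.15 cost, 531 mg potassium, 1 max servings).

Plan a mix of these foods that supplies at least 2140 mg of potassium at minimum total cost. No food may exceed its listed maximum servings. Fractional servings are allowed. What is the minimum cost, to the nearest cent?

$4.00

Cost per mg of potassium: banana $0.0003, edamame $0.0023, tempeh $0.0027, oats $0.0034, chicken breast $0.0085.
Take 1 serving of banana: +531.0 mg potassium for $0.15 (total $0.15, still need 1609.0 mg).
Take 2 servings of edamame: +1190.0 mg potassium for $2.70 (total $2.85, still need 419.0 mg).
Take 1.042 servings of tempeh: +419.0 mg potassium for $1.15 (total $4.00, still need 0.0 mg).
Filling from the cheapest source first is optimal under one linear minimum: $4.00.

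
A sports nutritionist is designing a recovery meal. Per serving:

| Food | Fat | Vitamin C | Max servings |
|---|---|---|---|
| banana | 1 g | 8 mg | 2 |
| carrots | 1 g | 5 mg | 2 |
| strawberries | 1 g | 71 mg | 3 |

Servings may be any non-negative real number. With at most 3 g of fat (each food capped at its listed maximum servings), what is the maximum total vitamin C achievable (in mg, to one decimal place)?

Vitamin C per g fat: strawberries 71, banana 8, carrots 5.
Take 3 servings of strawberries: uses 3 g fat, +213.0 mg vitamin C (running total 213.0 mg).
Filling greedily by vitamin C-per-g fat is optimal for one linear limit, giving 213.0 mg.

213.0 mg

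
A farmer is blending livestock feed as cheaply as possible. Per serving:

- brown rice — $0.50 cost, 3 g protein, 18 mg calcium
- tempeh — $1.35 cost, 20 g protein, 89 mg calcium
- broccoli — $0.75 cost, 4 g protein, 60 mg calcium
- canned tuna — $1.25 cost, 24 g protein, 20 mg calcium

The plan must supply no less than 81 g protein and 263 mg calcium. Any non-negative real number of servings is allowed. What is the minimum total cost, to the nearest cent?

brown rice only: max(81/3, 263/18) = 27 servings → $13.50.
tempeh only: max(81/20, 263/89) = 4.05 servings → $5.47.
broccoli only: max(81/4, 263/60) = 20.25 servings → $15.19.
canned tuna only: max(81/24, 263/20) = 13.15 servings → $16.44.
brown rice + tempeh: the both-tight solution has a negative serving — not a feasible corner.
brown rice + broccoli with both targets exact would need a negative amount; discard.
brown rice + canned tuna with both tight: 12.61 servings and 1.798 servings → $8.55.
tempeh + broccoli: the both-tight solution has a negative serving — not a feasible corner.
tempeh + canned tuna with both tight: 2.703 servings and 1.123 servings → $5.05.
broccoli + canned tuna with both tight: 3.45 servings and 2.8 servings → $6.09.
The minimum over all feasible corners is $5.05.

$5.05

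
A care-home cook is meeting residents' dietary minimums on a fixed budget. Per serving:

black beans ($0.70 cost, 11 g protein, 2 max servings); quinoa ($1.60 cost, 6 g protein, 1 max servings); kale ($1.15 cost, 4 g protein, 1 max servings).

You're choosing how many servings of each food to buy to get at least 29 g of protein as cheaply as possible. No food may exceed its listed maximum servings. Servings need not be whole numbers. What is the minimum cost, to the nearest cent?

$3.29

Cost per g of protein: black beans $0.0636, quinoa $0.2667, kale $0.2875.
Take 2 servings of black beans: +22.0 g protein for $1.40 (total $1.40, still need 7.0 g).
Take 1 serving of quinoa: +6.0 g protein for $1.60 (total $3.00, still need 1.0 g).
Take 0.25 servings of kale: +1.0 g protein for $0.29 (total $3.29, still need 0.0 g).
Filling from the cheapest source first is optimal under one linear minimum: $3.29.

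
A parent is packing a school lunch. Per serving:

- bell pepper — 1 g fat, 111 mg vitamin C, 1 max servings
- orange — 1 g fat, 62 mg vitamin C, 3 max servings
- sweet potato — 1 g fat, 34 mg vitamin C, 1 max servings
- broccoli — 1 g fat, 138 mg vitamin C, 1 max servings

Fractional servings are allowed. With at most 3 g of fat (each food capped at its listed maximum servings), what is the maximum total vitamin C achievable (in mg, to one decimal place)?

311.0 mg

Vitamin C per g fat: broccoli 138, bell pepper 111, orange 62, sweet potato 34.
Take 1 serving of broccoli: uses 1 g fat, +138.0 mg vitamin C (running total 138.0 mg).
Take 1 serving of bell pepper: uses 1 g fat, +111.0 mg vitamin C (running total 249.0 mg).
Take 1 serving of orange: uses 1 g fat, +62.0 mg vitamin C (running total 311.0 mg).
Greedy by best ratio exhausts the fat allowance optimally: 311.0 mg.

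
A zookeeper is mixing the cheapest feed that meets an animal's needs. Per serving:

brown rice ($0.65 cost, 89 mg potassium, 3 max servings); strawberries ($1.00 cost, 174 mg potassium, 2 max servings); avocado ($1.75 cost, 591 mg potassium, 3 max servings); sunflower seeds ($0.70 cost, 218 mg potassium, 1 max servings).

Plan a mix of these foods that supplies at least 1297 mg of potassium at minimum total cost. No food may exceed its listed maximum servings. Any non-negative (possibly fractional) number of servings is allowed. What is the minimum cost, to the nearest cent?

Cost per mg of potassium: avocado $0.0030, sunflower seeds $0.0032, strawberries $0.0057, brown rice $0.0073.
Take 2.195 servings of avocado: +1297.0 mg potassium for $3.84 (total $3.84, still need 0.0 mg).
Greedy by cheapest-per-mg is optimal for a single linear constraint, so the minimum cost is $3.84.

$3.84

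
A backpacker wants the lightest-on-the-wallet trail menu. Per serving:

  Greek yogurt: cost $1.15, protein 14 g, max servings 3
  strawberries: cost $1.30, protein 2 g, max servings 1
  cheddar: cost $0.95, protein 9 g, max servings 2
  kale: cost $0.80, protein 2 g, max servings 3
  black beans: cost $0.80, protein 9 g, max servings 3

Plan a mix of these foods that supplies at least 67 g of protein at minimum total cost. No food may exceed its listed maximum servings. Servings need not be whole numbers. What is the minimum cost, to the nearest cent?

Cost per g of protein: Greek yogurt $0.0821, black beans $0.0889, cheddar $0.1056, kale $0.4000, strawberries $0.6500.
Take 3 servings of Greek yogurt: +42.0 g protein for $3.45 (total $3.45, still need 25.0 g).
Take 2.778 servings of black beans: +25.0 g protein for $2.22 (total $5.67, still need 0.0 g).
Filling from the cheapest source first is optimal under one linear minimum: $5.67.

$5.67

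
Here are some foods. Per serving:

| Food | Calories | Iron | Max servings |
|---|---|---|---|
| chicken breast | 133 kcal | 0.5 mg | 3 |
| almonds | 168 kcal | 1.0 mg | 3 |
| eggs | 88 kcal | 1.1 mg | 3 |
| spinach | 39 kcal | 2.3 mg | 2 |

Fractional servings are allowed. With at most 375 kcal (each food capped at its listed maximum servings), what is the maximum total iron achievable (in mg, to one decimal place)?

Iron per kcal: spinach 0.05897, eggs 0.0125, almonds 0.005952, chicken breast 0.003759.
Take 2 servings of spinach: uses 78 kcal, +4.6 mg iron (running total 4.6 mg).
Take 3 servings of eggs: uses 264 kcal, +3.3 mg iron (running total 7.9 mg).
Take 0.1964 servings of almonds: uses 33 kcal, +0.2 mg iron (running total 8.1 mg).
Filling greedily by iron-per-kcal is optimal for one linear limit, giving 8.1 mg.

8.1 mg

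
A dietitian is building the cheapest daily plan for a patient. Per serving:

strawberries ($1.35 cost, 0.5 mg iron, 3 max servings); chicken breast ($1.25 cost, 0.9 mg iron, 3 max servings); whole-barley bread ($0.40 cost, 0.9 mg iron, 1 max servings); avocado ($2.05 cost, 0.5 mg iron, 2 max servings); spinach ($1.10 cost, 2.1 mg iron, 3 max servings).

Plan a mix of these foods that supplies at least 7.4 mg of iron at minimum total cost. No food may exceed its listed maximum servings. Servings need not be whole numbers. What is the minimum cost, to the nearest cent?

$3.98

Cost per mg of iron: whole-barley bread $0.4444, spinach $0.5238, chicken breast $1.3889, strawberries $2.7000, avocado $4.1000.
Take 1 serving of whole-barley bread: +0.9 mg iron for $0.40 (total $0.40, still need 6.5 mg).
Take 3 servings of spinach: +6.3 mg iron for $3.30 (total $3.70, still need 0.2 mg).
Take 0.2222 servings of chicken breast: +0.2 mg iron for $0.28 (total $3.98, still need 0.0 mg).
Greedy by cheapest-per-mg is optimal for a single linear constraint, so the minimum cost is $3.98.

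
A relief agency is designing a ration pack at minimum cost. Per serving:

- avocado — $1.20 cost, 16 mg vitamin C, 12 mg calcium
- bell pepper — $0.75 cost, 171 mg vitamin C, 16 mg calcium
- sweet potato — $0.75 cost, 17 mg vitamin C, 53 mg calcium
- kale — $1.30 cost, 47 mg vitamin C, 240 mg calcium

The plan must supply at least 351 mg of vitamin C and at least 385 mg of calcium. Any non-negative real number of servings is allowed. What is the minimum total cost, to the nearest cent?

avocado only: max(351/16, 385/12) = 32.08 servings → $38.50.
bell pepper only: max(351/171, 385/16) = 24.06 servings → $18.05.
sweet potato only: max(351/17, 385/53) = 20.65 servings → $15.49.
kale only: max(351/47, 385/240) = 7.468 servings → $9.71.
avocado + bell pepper: intersection lies outside the first quadrant.
avocado + sweet potato with both tight: 18.72 servings and 3.025 servings → $24.74.
avocado + kale with both tight: 20.19 servings and 0.5946 servings → $25.00.
bell pepper + sweet potato with both tight: 1.372 servings and 6.85 servings → $6.17.
bell pepper + kale with both tight: 1.642 servings and 1.495 servings → $3.17.
sweet potato + kale with both targets exact would need a negative amount; discard.
So the least-cost plan costs $3.17.

$3.17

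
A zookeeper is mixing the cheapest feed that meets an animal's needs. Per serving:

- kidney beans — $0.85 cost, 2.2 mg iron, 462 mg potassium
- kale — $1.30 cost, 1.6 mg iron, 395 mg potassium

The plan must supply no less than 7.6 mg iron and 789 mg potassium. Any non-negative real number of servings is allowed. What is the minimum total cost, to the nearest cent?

$2.94

Two binding constraints pin down two serving amounts, so the optimal mix uses at most two foods. The candidates are each food alone (scaled to the tighter of iron/potassium) and each pair with both constraints tight.
kidney beans only: max(7.6/2.2, 789/462) = 3.455 servings → $2.94.
kale only: max(7.6/1.6, 789/395) = 4.75 servings → $6.17.
kidney beans + kale with both targets exact would need a negative amount; discard.
The minimum over all feasible corners is $2.94.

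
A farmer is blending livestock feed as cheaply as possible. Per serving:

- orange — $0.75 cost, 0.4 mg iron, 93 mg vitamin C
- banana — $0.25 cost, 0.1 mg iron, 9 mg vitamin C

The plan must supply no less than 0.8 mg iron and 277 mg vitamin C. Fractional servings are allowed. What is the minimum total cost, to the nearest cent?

Check every corner: each single food scaled to meet both minima, and each pair solved so both constraints bind.
orange only: max(0.8/0.4, 277/93) = 2.978 servings → $2.23.
banana only: max(0.8/0.1, 277/9) = 30.78 servings → $7.69.
orange + banana: intersection lies outside the first quadrant.
So the least-cost plan costs $2.23.

$2.23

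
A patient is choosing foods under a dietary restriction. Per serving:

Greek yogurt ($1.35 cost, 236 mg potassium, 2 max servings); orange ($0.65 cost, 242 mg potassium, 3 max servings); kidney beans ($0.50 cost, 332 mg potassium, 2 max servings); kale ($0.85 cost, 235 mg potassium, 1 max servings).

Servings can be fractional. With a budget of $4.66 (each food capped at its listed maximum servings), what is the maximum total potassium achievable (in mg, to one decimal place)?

Potassium per dollar: kidney beans 664, orange 372.3, kale 276.5, Greek yogurt 174.8.
Take 2 servings of kidney beans: spends $1.00, +664.0 mg potassium (running total 664.0 mg).
Take 3 servings of orange: spends $1.95, +726.0 mg potassium (running total 1390.0 mg).
Take 1 serving of kale: spends $0.85, +235.0 mg potassium (running total 1625.0 mg).
Take 0.637 servings of Greek yogurt: spends $0.86, +150.3 mg potassium (running total 1775.3 mg).
Filling greedily by potassium-per-dollar is optimal for one linear limit, giving 1775.3 mg.

1775.3 mg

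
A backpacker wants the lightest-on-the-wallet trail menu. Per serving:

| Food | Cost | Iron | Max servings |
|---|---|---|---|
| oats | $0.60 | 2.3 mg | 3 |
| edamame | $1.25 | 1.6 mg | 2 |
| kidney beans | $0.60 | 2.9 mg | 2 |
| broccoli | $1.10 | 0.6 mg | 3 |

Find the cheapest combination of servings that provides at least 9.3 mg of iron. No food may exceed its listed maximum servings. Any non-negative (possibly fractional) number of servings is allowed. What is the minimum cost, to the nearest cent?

Cost per mg of iron: kidney beans $0.2069, oats $0.2609, edamame $0.7812, broccoli $1.8333.
Take 2 servings of kidney beans: +5.8 mg iron for $1.20 (total $1.20, still need 3.5 mg).
Take 1.522 servings of oats: +3.5 mg iron for $0.91 (total $2.11, still need 0.0 mg).
Filling from the cheapest source first is optimal under one linear minimum: $2.11.

$2.11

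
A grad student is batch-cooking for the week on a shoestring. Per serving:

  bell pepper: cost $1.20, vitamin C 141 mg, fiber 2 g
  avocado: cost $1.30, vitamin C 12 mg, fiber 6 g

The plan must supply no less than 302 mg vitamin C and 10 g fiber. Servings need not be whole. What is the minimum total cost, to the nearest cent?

$3.74

Minimising a linear cost over {vitamin C ≥ 302, fiber ≥ 10, servings ≥ 0} — the optimum is at a vertex, using one or two foods.
bell pepper only: max(302/141, 10/2) = 5 servings → $6.00.
avocado only: max(302/12, 10/6) = 25.17 servings → $32.72.
bell pepper + avocado with both tight: 2.058 servings and 0.9805 servings → $3.74.
Cheapest feasible corner: $3.74.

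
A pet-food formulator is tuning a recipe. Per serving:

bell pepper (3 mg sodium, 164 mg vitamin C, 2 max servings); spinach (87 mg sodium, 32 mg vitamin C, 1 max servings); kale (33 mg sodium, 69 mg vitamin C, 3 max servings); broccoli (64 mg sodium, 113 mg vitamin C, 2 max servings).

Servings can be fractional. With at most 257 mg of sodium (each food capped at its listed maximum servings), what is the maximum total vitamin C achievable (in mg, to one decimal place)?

Vitamin C per mg sodium: bell pepper 54.67, kale 2.091, broccoli 1.766, spinach 0.3678.
Take 2 servings of bell pepper: uses 6 mg sodium, +328.0 mg vitamin C (running total 328.0 mg).
Take 3 servings of kale: uses 99 mg sodium, +207.0 mg vitamin C (running total 535.0 mg).
Take 2 servings of broccoli: uses 128 mg sodium, +226.0 mg vitamin C (running total 761.0 mg).
Take 0.2759 servings of spinach: uses 24 mg sodium, +8.8 mg vitamin C (running total 769.8 mg).
Greedy by best ratio exhausts the sodium allowance optimally: 769.8 mg.

769.8 mg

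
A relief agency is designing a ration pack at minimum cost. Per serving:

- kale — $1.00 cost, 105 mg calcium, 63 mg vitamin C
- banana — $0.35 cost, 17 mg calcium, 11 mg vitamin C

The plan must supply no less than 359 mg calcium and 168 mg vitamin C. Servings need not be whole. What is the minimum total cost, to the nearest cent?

Two binding constraints pin down two serving amounts, so the optimal mix uses at most two foods. The candidates are each food alone (scaled to the tighter of calcium/vitamin C) and each pair with both constraints tight.
kale only: max(359/105, 168/63) = 3.419 servings → $3.42.
banana only: max(359/17, 168/11) = 21.12 servings → $7.39.
kale + banana: intersection lies outside the first quadrant.
Cheapest feasible corner: $3.42.

$3.42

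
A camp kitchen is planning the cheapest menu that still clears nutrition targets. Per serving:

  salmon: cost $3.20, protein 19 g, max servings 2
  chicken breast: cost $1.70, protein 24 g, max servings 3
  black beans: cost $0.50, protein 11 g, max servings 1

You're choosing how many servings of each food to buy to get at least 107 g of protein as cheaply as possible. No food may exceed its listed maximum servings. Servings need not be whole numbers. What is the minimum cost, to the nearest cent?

$9.64

Cost per g of protein: black beans $0.0455, chicken breast $0.0708, salmon $0.1684.
Take 1 serving of black beans: +11.0 g protein for $0.50 (total $0.50, still need 96.0 g).
Take 3 servings of chicken breast: +72.0 g protein for $5.10 (total $5.60, still need 24.0 g).
Take 1.263 servings of salmon: +24.0 g protein for $4.04 (total $9.64, still need 0.0 g).
Filling from the cheapest source first is optimal under one linear minimum: $9.64.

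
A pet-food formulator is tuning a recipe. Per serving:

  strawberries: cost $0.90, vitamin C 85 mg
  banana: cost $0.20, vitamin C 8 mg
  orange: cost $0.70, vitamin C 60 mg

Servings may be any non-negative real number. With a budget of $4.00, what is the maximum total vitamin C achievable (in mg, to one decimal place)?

Vitamin C per dollar: strawberries 94.44, orange 85.71, banana 40.
With no serving limits, spend the whole cost allowance on strawberries: $4.00 / $0.90 × 85 mg = 377.8 mg.

377.8 mg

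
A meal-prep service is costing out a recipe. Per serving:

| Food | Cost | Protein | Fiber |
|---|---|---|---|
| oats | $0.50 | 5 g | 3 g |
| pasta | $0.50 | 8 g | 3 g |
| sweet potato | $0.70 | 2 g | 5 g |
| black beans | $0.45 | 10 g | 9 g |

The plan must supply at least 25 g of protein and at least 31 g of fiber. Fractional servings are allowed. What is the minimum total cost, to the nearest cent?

oats only: max(25/5, 31/3) = 10.33 servings → $5.17.
pasta only: max(25/8, 31/3) = 10.33 servings → $5.17.
sweet potato only: max(25/2, 31/5) = 12.5 servings → $8.75.
black beans only: max(25/10, 31/9) = 3.444 servings → $1.55.
oats + pasta: intersection lies outside the first quadrant.
oats + sweet potato with both tight: 3.316 servings and 4.211 servings → $4.61.
oats + black beans: intersection lies outside the first quadrant.
pasta + sweet potato with both tight: 1.853 servings and 5.088 servings → $4.49.
pasta + black beans: the both-tight solution has a negative serving — not a feasible corner.
sweet potato + black beans with both tight: 2.656 servings and 1.969 servings → $2.75.
Cheapest feasible corner: $1.55.

$1.55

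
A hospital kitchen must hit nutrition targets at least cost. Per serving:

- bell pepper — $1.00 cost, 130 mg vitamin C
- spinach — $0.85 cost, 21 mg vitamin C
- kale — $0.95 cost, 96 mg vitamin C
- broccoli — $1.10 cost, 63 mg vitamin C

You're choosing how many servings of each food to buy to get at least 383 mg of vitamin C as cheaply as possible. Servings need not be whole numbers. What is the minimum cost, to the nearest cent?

$2.95

Cost per mg of vitamin C: bell pepper $0.0077, kale $0.0099, broccoli $0.0175, spinach $0.0405.
With no serving limits, use only bell pepper: 383 mg / 130 mg = 2.946 servings × $1.00 = $2.95.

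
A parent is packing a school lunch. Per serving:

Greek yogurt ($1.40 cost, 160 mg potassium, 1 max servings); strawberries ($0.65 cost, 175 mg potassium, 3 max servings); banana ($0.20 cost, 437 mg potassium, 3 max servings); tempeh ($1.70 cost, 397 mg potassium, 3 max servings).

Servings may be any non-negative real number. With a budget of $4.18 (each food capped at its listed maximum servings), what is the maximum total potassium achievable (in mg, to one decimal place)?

2216.7 mg

Potassium per dollar: banana 2185, strawberries 269.2, tempeh 233.5, Greek yogurt 114.3.
Take 3 servings of banana: spends $0.60, +1311.0 mg potassium (running total 1311.0 mg).
Take 3 servings of strawberries: spends $1.95, +525.0 mg potassium (running total 1836.0 mg).
Take 0.9588 servings of tempeh: spends $1.63, +380.7 mg potassium (running total 2216.7 mg).
Greedy by best ratio exhausts the cost allowance optimally: 2216.7 mg.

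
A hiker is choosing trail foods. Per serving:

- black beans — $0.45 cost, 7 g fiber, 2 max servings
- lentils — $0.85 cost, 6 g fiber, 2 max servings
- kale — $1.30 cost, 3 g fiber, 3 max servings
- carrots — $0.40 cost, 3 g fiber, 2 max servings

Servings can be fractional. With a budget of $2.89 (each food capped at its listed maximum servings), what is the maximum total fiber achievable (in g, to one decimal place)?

Fiber per dollar: black beans 15.56, carrots 7.5, lentils 7.059, kale 2.308.
Take 2 servings of black beans: spends $0.90, +14.0 g fiber (running total 14.0 g).
Take 2 servings of carrots: spends $0.80, +6.0 g fiber (running total 20.0 g).
Take 1.4 servings of lentils: spends $1.19, +8.4 g fiber (running total 28.4 g).
Filling greedily by fiber-per-dollar is optimal for one linear limit, giving 28.4 g.

28.4 g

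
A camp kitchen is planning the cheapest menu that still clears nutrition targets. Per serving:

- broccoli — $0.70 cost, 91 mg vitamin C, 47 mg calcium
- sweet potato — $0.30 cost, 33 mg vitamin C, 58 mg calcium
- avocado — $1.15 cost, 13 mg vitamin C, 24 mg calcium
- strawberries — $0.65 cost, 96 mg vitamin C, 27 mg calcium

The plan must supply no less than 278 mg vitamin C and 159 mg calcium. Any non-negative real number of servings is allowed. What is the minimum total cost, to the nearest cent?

$2.01

A basic optimal solution has at most two foods positive. Try each food alone and each pair with both targets met exactly.
broccoli only: max(278/91, 159/47) = 3.383 servings → $2.37.
sweet potato only: max(278/33, 159/58) = 8.424 servings → $2.53.
avocado only: max(278/13, 159/24) = 21.38 servings → $24.59.
strawberries only: max(278/96, 159/27) = 5.889 servings → $3.83.
broccoli + sweet potato with both tight: 2.918 servings and 0.3764 servings → $2.16.
broccoli + avocado with both tight: 2.928 servings and 0.8919 servings → $3.07.
broccoli + strawberries: intersection lies outside the first quadrant.
sweet potato + avocado with both targets exact would need a negative amount; discard.
sweet potato + strawberries with both tight: 1.659 servings and 2.326 servings → $2.01.
avocado + strawberries with both tight: 3.972 servings and 2.358 servings → $6.10.
So the least-cost plan costs $2.01.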